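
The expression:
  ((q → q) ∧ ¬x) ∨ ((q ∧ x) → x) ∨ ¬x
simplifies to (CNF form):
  True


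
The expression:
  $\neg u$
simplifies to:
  $\neg u$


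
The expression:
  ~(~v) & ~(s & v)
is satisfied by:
  {v: True, s: False}


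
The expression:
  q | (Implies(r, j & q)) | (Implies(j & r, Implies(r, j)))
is always true.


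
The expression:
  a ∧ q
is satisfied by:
  {a: True, q: True}


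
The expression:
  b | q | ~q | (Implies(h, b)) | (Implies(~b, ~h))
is always true.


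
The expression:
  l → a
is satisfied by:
  {a: True, l: False}
  {l: False, a: False}
  {l: True, a: True}


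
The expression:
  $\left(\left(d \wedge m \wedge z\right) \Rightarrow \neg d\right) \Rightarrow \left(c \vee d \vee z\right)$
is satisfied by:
  {d: True, z: True, c: True}
  {d: True, z: True, c: False}
  {d: True, c: True, z: False}
  {d: True, c: False, z: False}
  {z: True, c: True, d: False}
  {z: True, c: False, d: False}
  {c: True, z: False, d: False}


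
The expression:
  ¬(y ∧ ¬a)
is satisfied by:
  {a: True, y: False}
  {y: False, a: False}
  {y: True, a: True}


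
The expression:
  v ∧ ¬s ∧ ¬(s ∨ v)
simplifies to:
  False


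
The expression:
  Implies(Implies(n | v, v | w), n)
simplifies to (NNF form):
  n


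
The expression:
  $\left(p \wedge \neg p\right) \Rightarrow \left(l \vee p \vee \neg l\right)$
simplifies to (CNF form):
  $\text{True}$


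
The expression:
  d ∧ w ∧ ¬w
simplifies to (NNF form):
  False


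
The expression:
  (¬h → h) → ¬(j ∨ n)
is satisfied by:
  {j: False, h: False, n: False}
  {n: True, j: False, h: False}
  {j: True, n: False, h: False}
  {n: True, j: True, h: False}
  {h: True, n: False, j: False}


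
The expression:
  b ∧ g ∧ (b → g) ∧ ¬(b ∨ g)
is never true.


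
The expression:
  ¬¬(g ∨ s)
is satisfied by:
  {g: True, s: True}
  {g: True, s: False}
  {s: True, g: False}


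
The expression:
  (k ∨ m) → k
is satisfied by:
  {k: True, m: False}
  {m: False, k: False}
  {m: True, k: True}


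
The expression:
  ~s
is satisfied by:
  {s: False}


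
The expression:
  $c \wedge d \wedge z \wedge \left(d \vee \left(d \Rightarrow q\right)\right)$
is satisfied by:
  {c: True, z: True, d: True}


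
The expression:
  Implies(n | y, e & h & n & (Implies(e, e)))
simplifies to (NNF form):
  (e | ~n) & (h | ~n) & (n | ~y)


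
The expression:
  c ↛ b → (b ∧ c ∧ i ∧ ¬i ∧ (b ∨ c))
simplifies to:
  b ∨ ¬c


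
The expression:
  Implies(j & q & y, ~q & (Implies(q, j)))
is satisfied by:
  {q: False, y: False, j: False}
  {j: True, q: False, y: False}
  {y: True, q: False, j: False}
  {j: True, y: True, q: False}
  {q: True, j: False, y: False}
  {j: True, q: True, y: False}
  {y: True, q: True, j: False}


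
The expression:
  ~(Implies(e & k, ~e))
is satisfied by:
  {e: True, k: True}


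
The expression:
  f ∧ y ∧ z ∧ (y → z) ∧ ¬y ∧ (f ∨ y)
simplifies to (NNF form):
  False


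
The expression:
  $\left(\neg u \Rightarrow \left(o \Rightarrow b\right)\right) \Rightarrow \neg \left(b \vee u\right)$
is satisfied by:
  {u: False, b: False}


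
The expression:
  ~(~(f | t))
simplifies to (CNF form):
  f | t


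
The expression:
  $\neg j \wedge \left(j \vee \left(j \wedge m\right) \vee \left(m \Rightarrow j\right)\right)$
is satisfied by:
  {j: False, m: False}


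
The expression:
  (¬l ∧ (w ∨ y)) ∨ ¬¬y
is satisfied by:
  {y: True, w: True, l: False}
  {y: True, l: False, w: False}
  {y: True, w: True, l: True}
  {y: True, l: True, w: False}
  {w: True, l: False, y: False}


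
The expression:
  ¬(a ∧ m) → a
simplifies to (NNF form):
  a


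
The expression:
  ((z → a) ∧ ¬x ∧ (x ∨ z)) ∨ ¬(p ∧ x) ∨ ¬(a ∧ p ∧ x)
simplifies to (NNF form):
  ¬a ∨ ¬p ∨ ¬x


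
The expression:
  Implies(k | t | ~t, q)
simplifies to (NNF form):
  q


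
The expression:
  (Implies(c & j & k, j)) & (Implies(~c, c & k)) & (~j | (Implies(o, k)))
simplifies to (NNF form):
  c & (k | ~j | ~o)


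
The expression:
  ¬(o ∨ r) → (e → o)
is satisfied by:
  {r: True, o: True, e: False}
  {r: True, e: False, o: False}
  {o: True, e: False, r: False}
  {o: False, e: False, r: False}
  {r: True, o: True, e: True}
  {r: True, e: True, o: False}
  {o: True, e: True, r: False}


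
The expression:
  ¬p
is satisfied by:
  {p: False}


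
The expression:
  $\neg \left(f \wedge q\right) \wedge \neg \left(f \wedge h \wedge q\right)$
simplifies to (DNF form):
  $\neg f \vee \neg q$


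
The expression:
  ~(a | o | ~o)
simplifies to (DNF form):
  False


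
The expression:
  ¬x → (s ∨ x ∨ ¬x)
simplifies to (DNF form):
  True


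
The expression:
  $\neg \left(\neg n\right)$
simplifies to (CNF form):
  $n$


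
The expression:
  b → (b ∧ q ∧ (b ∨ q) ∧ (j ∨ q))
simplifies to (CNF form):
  q ∨ ¬b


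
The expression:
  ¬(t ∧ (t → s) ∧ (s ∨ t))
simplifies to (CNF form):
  ¬s ∨ ¬t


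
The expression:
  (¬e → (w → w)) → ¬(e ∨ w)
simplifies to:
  ¬e ∧ ¬w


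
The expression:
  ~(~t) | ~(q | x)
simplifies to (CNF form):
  (t | ~q) & (t | ~x)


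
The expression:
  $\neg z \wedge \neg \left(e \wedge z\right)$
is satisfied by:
  {z: False}


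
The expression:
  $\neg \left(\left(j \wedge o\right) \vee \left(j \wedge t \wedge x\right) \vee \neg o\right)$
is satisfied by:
  {o: True, j: False}


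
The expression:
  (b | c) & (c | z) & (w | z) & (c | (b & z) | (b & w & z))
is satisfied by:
  {b: True, z: True, w: True, c: True}
  {b: True, z: True, c: True, w: False}
  {z: True, w: True, c: True, b: False}
  {z: True, c: True, w: False, b: False}
  {z: True, w: True, b: True, c: False}
  {z: True, b: True, c: False, w: False}
  {b: True, w: True, c: True, z: False}
  {w: True, c: True, b: False, z: False}


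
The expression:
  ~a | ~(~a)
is always true.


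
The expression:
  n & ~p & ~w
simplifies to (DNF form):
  n & ~p & ~w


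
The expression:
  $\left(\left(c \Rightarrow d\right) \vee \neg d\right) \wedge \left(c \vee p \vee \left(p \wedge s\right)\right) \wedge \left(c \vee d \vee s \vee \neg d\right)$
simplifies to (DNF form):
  $c \vee p$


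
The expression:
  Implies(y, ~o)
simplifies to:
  ~o | ~y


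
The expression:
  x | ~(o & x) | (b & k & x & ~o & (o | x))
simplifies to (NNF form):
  True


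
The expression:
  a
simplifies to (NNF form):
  a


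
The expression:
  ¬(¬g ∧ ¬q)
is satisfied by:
  {q: True, g: True}
  {q: True, g: False}
  {g: True, q: False}


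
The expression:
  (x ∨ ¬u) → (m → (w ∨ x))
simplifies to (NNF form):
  u ∨ w ∨ x ∨ ¬m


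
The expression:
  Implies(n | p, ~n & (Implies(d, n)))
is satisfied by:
  {n: False, p: False, d: False}
  {d: True, n: False, p: False}
  {p: True, n: False, d: False}


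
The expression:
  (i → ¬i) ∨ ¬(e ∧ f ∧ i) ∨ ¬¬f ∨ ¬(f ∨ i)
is always true.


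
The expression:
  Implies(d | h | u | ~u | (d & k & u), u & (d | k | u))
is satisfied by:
  {u: True}


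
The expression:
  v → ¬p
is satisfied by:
  {p: False, v: False}
  {v: True, p: False}
  {p: True, v: False}


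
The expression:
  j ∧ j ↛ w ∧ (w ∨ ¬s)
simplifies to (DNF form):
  j ∧ ¬s ∧ ¬w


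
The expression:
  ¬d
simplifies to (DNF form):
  ¬d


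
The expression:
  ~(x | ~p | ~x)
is never true.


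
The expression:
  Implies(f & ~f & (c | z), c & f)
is always true.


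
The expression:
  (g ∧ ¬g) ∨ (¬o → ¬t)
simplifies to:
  o ∨ ¬t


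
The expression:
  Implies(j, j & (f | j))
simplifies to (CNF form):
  True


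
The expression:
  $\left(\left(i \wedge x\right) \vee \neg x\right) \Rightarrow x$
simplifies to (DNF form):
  $x$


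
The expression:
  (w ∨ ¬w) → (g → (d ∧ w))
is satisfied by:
  {w: True, d: True, g: False}
  {w: True, d: False, g: False}
  {d: True, w: False, g: False}
  {w: False, d: False, g: False}
  {w: True, g: True, d: True}


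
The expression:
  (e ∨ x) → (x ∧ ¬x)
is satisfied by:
  {x: False, e: False}


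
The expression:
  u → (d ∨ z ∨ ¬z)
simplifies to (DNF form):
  True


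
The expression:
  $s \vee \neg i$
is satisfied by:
  {s: True, i: False}
  {i: False, s: False}
  {i: True, s: True}


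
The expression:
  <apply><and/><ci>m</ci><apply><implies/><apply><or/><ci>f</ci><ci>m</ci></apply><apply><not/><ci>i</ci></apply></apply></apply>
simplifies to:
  <apply><and/><ci>m</ci><apply><not/><ci>i</ci></apply></apply>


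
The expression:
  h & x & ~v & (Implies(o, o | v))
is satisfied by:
  {h: True, x: True, v: False}


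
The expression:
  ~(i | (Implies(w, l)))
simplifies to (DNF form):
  w & ~i & ~l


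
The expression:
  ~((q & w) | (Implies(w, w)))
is never true.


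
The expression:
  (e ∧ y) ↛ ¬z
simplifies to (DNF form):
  e ∧ y ∧ z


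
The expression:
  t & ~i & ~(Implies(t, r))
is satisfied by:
  {t: True, i: False, r: False}


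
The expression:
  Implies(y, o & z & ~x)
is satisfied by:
  {z: True, o: True, x: False, y: False}
  {z: True, x: False, o: False, y: False}
  {o: True, z: False, x: False, y: False}
  {z: False, x: False, o: False, y: False}
  {z: True, x: True, o: True, y: False}
  {z: True, x: True, o: False, y: False}
  {x: True, o: True, z: False, y: False}
  {x: True, z: False, o: False, y: False}
  {y: True, z: True, o: True, x: False}


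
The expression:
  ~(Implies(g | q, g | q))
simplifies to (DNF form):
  False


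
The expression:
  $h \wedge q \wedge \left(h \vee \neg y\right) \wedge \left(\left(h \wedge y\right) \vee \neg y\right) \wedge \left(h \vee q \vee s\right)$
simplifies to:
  $h \wedge q$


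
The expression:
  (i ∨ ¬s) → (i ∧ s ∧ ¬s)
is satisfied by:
  {s: True, i: False}


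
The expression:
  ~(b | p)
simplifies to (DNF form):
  ~b & ~p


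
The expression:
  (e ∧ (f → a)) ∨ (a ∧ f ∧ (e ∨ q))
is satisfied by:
  {a: True, q: True, e: True, f: False}
  {a: True, e: True, q: False, f: False}
  {q: True, e: True, a: False, f: False}
  {e: True, a: False, q: False, f: False}
  {f: True, a: True, e: True, q: True}
  {f: True, a: True, e: True, q: False}
  {q: True, a: True, f: True, e: False}


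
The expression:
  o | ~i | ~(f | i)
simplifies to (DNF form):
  o | ~i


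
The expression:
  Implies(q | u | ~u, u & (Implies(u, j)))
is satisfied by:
  {j: True, u: True}


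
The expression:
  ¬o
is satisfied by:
  {o: False}


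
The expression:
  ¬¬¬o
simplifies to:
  ¬o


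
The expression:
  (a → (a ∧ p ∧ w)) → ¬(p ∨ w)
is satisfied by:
  {a: True, p: False, w: False}
  {p: False, w: False, a: False}
  {a: True, w: True, p: False}
  {a: True, p: True, w: False}


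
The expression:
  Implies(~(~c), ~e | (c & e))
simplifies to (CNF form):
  True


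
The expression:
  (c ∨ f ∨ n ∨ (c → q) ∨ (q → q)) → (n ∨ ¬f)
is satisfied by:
  {n: True, f: False}
  {f: False, n: False}
  {f: True, n: True}


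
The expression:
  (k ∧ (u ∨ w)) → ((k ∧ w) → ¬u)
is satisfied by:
  {w: False, k: False, u: False}
  {u: True, w: False, k: False}
  {k: True, w: False, u: False}
  {u: True, k: True, w: False}
  {w: True, u: False, k: False}
  {u: True, w: True, k: False}
  {k: True, w: True, u: False}


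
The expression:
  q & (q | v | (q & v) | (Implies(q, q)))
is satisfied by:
  {q: True}


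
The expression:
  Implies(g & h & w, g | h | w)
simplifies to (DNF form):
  True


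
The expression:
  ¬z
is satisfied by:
  {z: False}


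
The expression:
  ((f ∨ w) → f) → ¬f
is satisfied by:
  {f: False}


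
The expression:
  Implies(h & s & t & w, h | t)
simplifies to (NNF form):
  True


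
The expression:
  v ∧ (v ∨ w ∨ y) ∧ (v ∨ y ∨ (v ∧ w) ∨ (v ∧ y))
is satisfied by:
  {v: True}


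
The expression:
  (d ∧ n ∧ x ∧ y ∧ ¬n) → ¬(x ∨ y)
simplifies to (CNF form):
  True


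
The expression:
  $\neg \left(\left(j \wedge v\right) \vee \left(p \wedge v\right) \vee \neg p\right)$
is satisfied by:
  {p: True, v: False}


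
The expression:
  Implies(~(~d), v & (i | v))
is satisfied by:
  {v: True, d: False}
  {d: False, v: False}
  {d: True, v: True}


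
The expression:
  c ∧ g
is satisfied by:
  {c: True, g: True}


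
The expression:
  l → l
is always true.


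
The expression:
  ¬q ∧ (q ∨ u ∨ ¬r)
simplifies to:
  ¬q ∧ (u ∨ ¬r)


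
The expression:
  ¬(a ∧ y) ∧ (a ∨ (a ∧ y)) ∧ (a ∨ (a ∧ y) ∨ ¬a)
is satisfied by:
  {a: True, y: False}


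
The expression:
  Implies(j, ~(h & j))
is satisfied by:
  {h: False, j: False}
  {j: True, h: False}
  {h: True, j: False}


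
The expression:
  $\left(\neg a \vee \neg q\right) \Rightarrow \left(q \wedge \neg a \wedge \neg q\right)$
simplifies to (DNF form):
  $a \wedge q$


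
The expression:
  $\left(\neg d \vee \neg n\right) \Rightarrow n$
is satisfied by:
  {n: True}


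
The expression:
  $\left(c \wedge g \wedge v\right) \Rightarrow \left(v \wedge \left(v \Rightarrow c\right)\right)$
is always true.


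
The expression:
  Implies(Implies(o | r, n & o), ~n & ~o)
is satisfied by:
  {r: True, o: False, n: False}
  {o: False, n: False, r: False}
  {r: True, o: True, n: False}
  {o: True, r: False, n: False}
  {n: True, r: True, o: False}


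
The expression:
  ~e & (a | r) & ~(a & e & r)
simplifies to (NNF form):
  ~e & (a | r)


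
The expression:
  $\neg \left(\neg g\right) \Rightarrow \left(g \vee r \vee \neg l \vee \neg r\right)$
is always true.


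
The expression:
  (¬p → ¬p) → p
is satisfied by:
  {p: True}


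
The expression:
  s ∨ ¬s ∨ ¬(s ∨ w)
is always true.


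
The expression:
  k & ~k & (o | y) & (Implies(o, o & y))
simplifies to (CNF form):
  False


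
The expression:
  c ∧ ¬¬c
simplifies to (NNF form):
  c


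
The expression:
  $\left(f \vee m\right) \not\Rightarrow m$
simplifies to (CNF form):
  $f \wedge \neg m$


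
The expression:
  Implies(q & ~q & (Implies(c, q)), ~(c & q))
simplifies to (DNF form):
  True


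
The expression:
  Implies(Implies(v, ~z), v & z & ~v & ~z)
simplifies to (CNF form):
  v & z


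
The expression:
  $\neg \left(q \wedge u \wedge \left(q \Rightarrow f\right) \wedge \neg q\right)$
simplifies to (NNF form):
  $\text{True}$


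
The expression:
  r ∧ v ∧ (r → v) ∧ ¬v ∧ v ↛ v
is never true.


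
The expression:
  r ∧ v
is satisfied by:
  {r: True, v: True}


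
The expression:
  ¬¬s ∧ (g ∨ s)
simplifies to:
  s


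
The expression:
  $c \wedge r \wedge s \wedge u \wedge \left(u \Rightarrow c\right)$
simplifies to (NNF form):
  $c \wedge r \wedge s \wedge u$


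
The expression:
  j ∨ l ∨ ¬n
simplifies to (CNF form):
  j ∨ l ∨ ¬n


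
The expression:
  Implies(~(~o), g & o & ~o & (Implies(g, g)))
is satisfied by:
  {o: False}


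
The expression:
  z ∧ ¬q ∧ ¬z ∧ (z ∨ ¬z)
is never true.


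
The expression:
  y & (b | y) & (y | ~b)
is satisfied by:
  {y: True}


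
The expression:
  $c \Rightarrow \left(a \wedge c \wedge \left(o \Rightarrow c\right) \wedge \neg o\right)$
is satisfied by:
  {a: True, c: False, o: False}
  {a: False, c: False, o: False}
  {o: True, a: True, c: False}
  {o: True, a: False, c: False}
  {c: True, a: True, o: False}


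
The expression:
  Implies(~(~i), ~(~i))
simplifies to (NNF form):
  True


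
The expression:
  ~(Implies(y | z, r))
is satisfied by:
  {y: True, z: True, r: False}
  {y: True, r: False, z: False}
  {z: True, r: False, y: False}


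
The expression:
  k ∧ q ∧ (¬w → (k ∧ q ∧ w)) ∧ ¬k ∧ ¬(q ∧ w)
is never true.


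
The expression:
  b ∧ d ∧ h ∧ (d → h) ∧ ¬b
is never true.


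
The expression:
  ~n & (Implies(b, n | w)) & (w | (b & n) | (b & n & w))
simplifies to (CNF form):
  w & ~n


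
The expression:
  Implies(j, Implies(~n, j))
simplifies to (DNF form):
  True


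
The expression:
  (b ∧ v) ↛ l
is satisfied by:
  {b: True, v: True, l: False}


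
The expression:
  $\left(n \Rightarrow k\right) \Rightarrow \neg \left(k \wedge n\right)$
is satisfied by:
  {k: False, n: False}
  {n: True, k: False}
  {k: True, n: False}


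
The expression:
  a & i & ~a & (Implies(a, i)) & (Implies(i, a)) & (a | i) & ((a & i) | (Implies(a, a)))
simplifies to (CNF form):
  False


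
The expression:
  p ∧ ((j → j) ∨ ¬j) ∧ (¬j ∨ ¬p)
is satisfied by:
  {p: True, j: False}


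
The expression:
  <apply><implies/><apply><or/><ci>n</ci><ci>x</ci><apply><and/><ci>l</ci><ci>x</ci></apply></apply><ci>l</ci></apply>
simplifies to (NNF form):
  <apply><or/><ci>l</ci><apply><and/><apply><not/><ci>n</ci></apply><apply><not/><ci>x</ci></apply></apply></apply>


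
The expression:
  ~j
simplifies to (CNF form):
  ~j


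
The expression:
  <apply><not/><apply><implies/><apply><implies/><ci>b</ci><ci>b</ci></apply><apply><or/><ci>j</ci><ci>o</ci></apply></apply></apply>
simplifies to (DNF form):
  <apply><and/><apply><not/><ci>j</ci></apply><apply><not/><ci>o</ci></apply></apply>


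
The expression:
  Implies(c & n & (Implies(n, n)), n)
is always true.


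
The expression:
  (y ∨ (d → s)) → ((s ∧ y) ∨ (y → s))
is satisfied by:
  {s: True, y: False}
  {y: False, s: False}
  {y: True, s: True}


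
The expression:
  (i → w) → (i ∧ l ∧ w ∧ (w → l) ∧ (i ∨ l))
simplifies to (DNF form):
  (i ∧ l) ∨ (i ∧ ¬w)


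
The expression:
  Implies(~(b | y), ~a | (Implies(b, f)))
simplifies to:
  True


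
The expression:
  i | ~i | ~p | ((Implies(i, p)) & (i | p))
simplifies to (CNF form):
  True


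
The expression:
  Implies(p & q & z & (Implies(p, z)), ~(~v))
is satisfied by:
  {v: True, p: False, z: False, q: False}
  {q: False, p: False, v: False, z: False}
  {q: True, v: True, p: False, z: False}
  {q: True, p: False, v: False, z: False}
  {z: True, v: True, q: False, p: False}
  {z: True, q: False, p: False, v: False}
  {z: True, q: True, v: True, p: False}
  {z: True, q: True, p: False, v: False}
  {v: True, p: True, z: False, q: False}
  {p: True, z: False, v: False, q: False}
  {q: True, p: True, v: True, z: False}
  {q: True, p: True, z: False, v: False}
  {v: True, p: True, z: True, q: False}
  {p: True, z: True, q: False, v: False}
  {q: True, p: True, z: True, v: True}


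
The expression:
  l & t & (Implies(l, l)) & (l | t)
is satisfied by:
  {t: True, l: True}


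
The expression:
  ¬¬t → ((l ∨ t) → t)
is always true.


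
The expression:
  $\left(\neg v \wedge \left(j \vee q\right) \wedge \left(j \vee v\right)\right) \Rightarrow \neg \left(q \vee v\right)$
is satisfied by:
  {v: True, j: False, q: False}
  {v: False, j: False, q: False}
  {q: True, v: True, j: False}
  {q: True, v: False, j: False}
  {j: True, v: True, q: False}
  {j: True, v: False, q: False}
  {j: True, q: True, v: True}


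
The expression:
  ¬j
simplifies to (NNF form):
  ¬j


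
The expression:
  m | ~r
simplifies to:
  m | ~r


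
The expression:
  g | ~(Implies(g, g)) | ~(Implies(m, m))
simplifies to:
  g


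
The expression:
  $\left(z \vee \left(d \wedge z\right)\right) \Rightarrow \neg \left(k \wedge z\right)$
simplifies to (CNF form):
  $\neg k \vee \neg z$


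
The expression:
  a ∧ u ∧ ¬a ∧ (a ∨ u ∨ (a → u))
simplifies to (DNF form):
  False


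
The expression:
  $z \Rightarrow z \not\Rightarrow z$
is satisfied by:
  {z: False}


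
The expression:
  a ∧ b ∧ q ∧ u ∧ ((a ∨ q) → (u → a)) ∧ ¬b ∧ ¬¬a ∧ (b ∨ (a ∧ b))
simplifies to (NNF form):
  False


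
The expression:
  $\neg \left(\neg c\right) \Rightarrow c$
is always true.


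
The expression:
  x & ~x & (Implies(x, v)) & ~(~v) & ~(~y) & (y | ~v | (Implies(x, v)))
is never true.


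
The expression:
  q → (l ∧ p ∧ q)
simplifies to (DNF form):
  (l ∧ p) ∨ ¬q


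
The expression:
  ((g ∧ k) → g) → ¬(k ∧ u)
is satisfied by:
  {u: False, k: False}
  {k: True, u: False}
  {u: True, k: False}


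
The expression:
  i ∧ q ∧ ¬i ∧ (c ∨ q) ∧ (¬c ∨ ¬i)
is never true.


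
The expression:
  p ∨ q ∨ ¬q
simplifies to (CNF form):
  True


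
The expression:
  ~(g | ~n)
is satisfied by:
  {n: True, g: False}


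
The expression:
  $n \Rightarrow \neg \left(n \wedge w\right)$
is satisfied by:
  {w: False, n: False}
  {n: True, w: False}
  {w: True, n: False}


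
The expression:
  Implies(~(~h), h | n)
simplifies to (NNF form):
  True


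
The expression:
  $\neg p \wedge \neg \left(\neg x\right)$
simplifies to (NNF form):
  $x \wedge \neg p$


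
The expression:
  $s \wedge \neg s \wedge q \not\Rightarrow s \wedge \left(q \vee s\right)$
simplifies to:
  $\text{False}$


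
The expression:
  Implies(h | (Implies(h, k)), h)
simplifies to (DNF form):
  h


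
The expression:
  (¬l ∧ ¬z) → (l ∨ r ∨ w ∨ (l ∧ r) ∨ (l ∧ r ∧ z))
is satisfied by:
  {r: True, z: True, l: True, w: True}
  {r: True, z: True, l: True, w: False}
  {r: True, z: True, w: True, l: False}
  {r: True, z: True, w: False, l: False}
  {r: True, l: True, w: True, z: False}
  {r: True, l: True, w: False, z: False}
  {r: True, l: False, w: True, z: False}
  {r: True, l: False, w: False, z: False}
  {z: True, l: True, w: True, r: False}
  {z: True, l: True, w: False, r: False}
  {z: True, w: True, l: False, r: False}
  {z: True, w: False, l: False, r: False}
  {l: True, w: True, z: False, r: False}
  {l: True, z: False, w: False, r: False}
  {w: True, z: False, l: False, r: False}


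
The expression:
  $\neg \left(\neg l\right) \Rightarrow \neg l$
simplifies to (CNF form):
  $\neg l$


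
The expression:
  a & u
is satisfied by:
  {a: True, u: True}


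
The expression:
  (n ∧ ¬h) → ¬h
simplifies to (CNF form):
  True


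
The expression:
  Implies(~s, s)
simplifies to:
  s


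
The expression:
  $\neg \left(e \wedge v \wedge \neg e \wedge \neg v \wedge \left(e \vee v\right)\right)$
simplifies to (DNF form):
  $\text{True}$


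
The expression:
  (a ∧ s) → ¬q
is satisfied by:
  {s: False, q: False, a: False}
  {a: True, s: False, q: False}
  {q: True, s: False, a: False}
  {a: True, q: True, s: False}
  {s: True, a: False, q: False}
  {a: True, s: True, q: False}
  {q: True, s: True, a: False}


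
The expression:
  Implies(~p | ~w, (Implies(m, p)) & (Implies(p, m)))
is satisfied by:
  {w: True, m: False, p: False}
  {w: False, m: False, p: False}
  {p: True, w: True, m: False}
  {m: True, p: True, w: True}
  {m: True, p: True, w: False}


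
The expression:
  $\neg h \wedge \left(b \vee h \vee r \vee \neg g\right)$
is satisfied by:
  {r: True, b: True, g: False, h: False}
  {r: True, g: False, b: False, h: False}
  {b: True, r: False, g: False, h: False}
  {r: False, g: False, b: False, h: False}
  {r: True, g: True, b: True, h: False}
  {r: True, g: True, b: False, h: False}
  {g: True, b: True, r: False, h: False}


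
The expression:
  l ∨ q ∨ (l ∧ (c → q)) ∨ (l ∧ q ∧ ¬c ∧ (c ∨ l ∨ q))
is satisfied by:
  {q: True, l: True}
  {q: True, l: False}
  {l: True, q: False}


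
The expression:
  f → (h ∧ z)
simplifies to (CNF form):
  (h ∨ ¬f) ∧ (z ∨ ¬f)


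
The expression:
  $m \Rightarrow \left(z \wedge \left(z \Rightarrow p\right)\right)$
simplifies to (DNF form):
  $\left(p \wedge z\right) \vee \neg m$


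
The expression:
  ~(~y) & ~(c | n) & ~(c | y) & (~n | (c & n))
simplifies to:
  False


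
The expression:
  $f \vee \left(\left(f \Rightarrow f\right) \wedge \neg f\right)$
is always true.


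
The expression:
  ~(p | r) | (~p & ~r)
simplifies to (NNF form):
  ~p & ~r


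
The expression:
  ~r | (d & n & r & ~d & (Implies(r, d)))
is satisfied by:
  {r: False}


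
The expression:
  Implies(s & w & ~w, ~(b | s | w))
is always true.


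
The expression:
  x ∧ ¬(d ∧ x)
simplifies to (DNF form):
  x ∧ ¬d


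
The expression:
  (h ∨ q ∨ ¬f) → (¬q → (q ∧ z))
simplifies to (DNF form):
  q ∨ (f ∧ ¬h)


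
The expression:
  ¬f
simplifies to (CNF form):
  ¬f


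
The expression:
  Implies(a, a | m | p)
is always true.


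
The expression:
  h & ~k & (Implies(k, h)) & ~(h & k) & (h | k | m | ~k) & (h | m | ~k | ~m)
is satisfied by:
  {h: True, k: False}


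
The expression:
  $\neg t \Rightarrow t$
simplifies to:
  $t$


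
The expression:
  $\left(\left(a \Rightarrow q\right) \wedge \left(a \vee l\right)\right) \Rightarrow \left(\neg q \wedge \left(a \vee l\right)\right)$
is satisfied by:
  {a: False, q: False, l: False}
  {l: True, a: False, q: False}
  {a: True, l: False, q: False}
  {l: True, a: True, q: False}
  {q: True, l: False, a: False}


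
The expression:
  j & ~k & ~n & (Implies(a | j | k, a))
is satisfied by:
  {a: True, j: True, n: False, k: False}


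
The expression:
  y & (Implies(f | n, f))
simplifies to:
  y & (f | ~n)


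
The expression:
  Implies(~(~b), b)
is always true.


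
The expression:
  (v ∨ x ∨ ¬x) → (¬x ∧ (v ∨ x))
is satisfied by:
  {v: True, x: False}


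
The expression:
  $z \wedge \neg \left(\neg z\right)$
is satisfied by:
  {z: True}


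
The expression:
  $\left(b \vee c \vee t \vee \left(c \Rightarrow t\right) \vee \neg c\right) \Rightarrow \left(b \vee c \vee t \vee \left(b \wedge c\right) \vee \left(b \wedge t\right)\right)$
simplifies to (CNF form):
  $b \vee c \vee t$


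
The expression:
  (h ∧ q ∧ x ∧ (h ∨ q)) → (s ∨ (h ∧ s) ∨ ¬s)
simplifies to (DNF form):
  True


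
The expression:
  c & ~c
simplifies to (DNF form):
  False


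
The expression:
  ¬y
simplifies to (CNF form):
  ¬y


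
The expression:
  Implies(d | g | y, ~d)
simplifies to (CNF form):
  ~d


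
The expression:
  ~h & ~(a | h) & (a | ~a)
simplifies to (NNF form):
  ~a & ~h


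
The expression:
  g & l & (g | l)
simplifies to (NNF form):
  g & l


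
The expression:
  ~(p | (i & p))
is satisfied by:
  {p: False}


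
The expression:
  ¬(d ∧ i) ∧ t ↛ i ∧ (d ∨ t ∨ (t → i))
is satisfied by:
  {t: True, i: False}


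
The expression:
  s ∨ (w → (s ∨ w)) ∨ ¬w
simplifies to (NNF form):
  True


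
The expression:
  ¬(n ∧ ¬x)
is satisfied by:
  {x: True, n: False}
  {n: False, x: False}
  {n: True, x: True}


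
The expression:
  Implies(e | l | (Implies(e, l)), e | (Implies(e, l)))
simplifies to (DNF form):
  True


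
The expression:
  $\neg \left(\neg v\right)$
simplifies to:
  $v$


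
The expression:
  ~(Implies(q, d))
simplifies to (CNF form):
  q & ~d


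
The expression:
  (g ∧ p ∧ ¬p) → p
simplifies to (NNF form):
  True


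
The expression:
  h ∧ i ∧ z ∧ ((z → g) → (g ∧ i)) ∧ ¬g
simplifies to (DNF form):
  h ∧ i ∧ z ∧ ¬g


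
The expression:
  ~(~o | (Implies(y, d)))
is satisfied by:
  {o: True, y: True, d: False}


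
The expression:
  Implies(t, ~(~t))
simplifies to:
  True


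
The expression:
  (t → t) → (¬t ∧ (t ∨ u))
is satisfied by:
  {u: True, t: False}


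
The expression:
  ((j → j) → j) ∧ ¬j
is never true.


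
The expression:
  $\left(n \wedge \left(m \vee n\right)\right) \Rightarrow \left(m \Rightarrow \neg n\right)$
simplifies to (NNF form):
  $\neg m \vee \neg n$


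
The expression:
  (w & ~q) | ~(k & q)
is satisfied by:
  {k: False, q: False}
  {q: True, k: False}
  {k: True, q: False}


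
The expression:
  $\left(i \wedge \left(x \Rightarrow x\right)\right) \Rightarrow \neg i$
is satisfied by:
  {i: False}


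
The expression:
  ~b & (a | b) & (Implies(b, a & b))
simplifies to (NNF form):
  a & ~b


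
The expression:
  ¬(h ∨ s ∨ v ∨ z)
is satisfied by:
  {h: False, v: False, z: False, s: False}


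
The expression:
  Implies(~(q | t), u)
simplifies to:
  q | t | u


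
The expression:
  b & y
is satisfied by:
  {b: True, y: True}


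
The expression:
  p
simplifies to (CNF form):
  p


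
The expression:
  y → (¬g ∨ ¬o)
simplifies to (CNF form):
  ¬g ∨ ¬o ∨ ¬y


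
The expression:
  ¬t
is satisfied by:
  {t: False}


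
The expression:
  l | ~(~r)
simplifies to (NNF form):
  l | r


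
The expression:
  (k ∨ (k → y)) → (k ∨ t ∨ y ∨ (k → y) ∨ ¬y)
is always true.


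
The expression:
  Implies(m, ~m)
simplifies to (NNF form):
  ~m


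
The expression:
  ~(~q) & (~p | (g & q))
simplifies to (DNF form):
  (g & q) | (q & ~p)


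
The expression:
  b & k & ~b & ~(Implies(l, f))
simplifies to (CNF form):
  False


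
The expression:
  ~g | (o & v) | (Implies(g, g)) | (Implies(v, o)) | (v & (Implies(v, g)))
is always true.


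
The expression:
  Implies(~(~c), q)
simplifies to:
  q | ~c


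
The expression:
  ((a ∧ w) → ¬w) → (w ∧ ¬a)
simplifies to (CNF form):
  w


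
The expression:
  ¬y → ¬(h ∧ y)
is always true.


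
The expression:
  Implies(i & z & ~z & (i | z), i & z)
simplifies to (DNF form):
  True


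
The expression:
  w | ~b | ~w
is always true.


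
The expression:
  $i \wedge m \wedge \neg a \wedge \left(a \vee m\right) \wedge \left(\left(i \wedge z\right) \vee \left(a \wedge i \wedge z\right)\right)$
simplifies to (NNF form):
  $i \wedge m \wedge z \wedge \neg a$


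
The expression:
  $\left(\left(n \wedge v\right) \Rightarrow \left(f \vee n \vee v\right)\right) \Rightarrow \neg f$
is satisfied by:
  {f: False}


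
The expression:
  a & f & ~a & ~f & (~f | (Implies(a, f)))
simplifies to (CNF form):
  False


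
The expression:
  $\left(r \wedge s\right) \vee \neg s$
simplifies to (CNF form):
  $r \vee \neg s$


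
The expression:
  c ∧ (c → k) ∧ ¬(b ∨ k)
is never true.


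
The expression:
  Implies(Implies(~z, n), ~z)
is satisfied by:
  {z: False}


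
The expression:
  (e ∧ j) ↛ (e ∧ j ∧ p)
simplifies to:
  e ∧ j ∧ ¬p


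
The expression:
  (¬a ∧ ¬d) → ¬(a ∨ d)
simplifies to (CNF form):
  True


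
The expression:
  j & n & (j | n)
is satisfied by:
  {j: True, n: True}


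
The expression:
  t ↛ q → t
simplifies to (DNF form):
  True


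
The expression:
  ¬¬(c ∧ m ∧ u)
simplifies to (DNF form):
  c ∧ m ∧ u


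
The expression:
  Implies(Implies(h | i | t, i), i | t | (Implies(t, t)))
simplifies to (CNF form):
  True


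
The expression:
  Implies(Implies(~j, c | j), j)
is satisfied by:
  {j: True, c: False}
  {c: False, j: False}
  {c: True, j: True}


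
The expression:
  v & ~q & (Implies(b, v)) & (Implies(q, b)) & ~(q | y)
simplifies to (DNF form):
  v & ~q & ~y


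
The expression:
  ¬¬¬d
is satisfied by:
  {d: False}


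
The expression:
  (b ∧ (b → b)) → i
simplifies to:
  i ∨ ¬b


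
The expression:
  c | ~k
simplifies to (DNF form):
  c | ~k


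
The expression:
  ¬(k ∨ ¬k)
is never true.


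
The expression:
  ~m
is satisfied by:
  {m: False}


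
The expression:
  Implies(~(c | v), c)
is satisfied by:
  {c: True, v: True}
  {c: True, v: False}
  {v: True, c: False}


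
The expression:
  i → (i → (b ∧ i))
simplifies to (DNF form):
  b ∨ ¬i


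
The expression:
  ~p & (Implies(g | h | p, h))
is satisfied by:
  {h: True, g: False, p: False}
  {g: False, p: False, h: False}
  {h: True, g: True, p: False}


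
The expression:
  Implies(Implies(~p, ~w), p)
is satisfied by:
  {p: True, w: True}
  {p: True, w: False}
  {w: True, p: False}


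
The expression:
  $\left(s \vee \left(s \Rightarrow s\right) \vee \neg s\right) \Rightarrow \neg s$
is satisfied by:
  {s: False}


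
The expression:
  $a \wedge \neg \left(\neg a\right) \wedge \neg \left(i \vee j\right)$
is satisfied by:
  {a: True, i: False, j: False}


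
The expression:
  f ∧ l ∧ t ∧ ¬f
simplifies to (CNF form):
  False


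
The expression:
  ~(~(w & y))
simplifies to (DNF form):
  w & y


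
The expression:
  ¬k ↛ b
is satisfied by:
  {b: True, k: False}
  {k: False, b: False}
  {k: True, b: True}


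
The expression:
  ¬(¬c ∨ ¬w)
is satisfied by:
  {c: True, w: True}


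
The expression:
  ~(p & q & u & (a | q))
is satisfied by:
  {p: False, u: False, q: False}
  {q: True, p: False, u: False}
  {u: True, p: False, q: False}
  {q: True, u: True, p: False}
  {p: True, q: False, u: False}
  {q: True, p: True, u: False}
  {u: True, p: True, q: False}


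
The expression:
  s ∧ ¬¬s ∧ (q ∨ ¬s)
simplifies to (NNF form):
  q ∧ s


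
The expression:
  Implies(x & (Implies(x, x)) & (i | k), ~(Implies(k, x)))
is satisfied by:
  {i: False, x: False, k: False}
  {k: True, i: False, x: False}
  {i: True, k: False, x: False}
  {k: True, i: True, x: False}
  {x: True, k: False, i: False}


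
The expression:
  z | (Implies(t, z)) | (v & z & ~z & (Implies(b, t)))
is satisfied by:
  {z: True, t: False}
  {t: False, z: False}
  {t: True, z: True}


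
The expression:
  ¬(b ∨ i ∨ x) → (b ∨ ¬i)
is always true.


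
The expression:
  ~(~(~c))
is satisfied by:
  {c: False}


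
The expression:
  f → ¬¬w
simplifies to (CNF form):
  w ∨ ¬f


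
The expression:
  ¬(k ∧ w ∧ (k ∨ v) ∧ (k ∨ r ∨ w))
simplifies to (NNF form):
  ¬k ∨ ¬w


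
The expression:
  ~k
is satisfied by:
  {k: False}


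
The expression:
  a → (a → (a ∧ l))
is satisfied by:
  {l: True, a: False}
  {a: False, l: False}
  {a: True, l: True}


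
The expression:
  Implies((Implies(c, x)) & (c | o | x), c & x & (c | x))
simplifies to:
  c | (~o & ~x)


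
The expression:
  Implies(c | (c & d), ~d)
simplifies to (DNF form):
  ~c | ~d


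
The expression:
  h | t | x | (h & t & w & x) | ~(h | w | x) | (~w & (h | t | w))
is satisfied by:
  {x: True, t: True, h: True, w: False}
  {x: True, t: True, w: False, h: False}
  {x: True, h: True, w: False, t: False}
  {x: True, w: False, h: False, t: False}
  {t: True, h: True, w: False, x: False}
  {t: True, w: False, h: False, x: False}
  {h: True, t: False, w: False, x: False}
  {t: False, w: False, h: False, x: False}
  {t: True, x: True, w: True, h: True}
  {t: True, x: True, w: True, h: False}
  {x: True, w: True, h: True, t: False}
  {x: True, w: True, t: False, h: False}
  {h: True, w: True, t: True, x: False}
  {w: True, t: True, x: False, h: False}
  {w: True, h: True, x: False, t: False}


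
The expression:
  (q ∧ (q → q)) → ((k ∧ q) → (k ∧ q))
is always true.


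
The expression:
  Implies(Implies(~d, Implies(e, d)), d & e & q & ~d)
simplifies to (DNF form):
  e & ~d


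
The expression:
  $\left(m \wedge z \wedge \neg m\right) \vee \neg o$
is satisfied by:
  {o: False}


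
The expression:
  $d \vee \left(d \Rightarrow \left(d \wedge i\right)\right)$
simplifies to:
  $\text{True}$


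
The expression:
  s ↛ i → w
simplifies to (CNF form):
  i ∨ w ∨ ¬s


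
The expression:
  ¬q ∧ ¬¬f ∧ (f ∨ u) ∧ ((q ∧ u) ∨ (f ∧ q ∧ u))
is never true.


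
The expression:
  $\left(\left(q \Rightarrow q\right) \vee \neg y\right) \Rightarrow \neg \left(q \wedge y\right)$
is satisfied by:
  {q: False, y: False}
  {y: True, q: False}
  {q: True, y: False}


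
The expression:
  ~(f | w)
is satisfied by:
  {w: False, f: False}


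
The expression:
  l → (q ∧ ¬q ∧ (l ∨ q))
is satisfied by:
  {l: False}


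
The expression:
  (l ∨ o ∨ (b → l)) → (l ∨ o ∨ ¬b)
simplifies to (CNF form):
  True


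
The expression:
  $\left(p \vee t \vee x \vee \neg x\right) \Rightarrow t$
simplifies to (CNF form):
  $t$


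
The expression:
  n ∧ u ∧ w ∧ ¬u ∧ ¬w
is never true.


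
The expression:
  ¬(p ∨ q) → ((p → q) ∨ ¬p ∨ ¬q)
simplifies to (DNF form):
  True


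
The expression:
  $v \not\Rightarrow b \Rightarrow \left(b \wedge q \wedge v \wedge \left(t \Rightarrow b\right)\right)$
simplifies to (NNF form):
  $b \vee \neg v$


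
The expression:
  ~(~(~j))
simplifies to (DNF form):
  ~j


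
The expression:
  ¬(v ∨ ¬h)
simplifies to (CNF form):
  h ∧ ¬v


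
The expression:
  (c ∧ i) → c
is always true.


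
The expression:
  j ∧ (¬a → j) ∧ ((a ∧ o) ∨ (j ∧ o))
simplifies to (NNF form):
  j ∧ o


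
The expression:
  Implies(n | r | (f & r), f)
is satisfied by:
  {f: True, r: False, n: False}
  {n: True, f: True, r: False}
  {f: True, r: True, n: False}
  {n: True, f: True, r: True}
  {n: False, r: False, f: False}


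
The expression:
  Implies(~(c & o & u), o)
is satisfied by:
  {o: True}


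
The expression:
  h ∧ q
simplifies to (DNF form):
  h ∧ q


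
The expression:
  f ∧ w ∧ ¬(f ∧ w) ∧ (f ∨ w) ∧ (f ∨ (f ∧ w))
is never true.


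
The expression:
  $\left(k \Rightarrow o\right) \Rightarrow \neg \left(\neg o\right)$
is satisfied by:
  {k: True, o: True}
  {k: True, o: False}
  {o: True, k: False}


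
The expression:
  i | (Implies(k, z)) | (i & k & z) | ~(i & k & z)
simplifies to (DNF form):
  True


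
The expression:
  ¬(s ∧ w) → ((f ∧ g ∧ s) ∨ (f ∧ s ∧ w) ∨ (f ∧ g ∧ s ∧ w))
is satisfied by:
  {w: True, f: True, g: True, s: True}
  {w: True, f: True, s: True, g: False}
  {w: True, g: True, s: True, f: False}
  {w: True, s: True, g: False, f: False}
  {f: True, g: True, s: True, w: False}


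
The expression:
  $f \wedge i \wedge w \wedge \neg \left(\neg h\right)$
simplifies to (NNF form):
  $f \wedge h \wedge i \wedge w$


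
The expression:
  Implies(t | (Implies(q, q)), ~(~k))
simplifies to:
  k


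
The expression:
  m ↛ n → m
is always true.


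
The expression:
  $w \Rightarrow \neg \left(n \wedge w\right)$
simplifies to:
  $\neg n \vee \neg w$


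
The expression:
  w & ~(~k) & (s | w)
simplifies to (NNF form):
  k & w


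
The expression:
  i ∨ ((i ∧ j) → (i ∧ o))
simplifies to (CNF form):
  True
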